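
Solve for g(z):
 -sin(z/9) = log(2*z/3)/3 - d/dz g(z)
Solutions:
 g(z) = C1 + z*log(z)/3 - z*log(3)/3 - z/3 + z*log(2)/3 - 9*cos(z/9)


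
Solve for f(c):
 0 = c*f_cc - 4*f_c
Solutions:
 f(c) = C1 + C2*c^5


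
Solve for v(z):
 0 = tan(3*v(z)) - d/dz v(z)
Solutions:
 v(z) = -asin(C1*exp(3*z))/3 + pi/3
 v(z) = asin(C1*exp(3*z))/3


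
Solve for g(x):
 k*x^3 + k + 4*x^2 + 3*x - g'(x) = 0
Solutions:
 g(x) = C1 + k*x^4/4 + k*x + 4*x^3/3 + 3*x^2/2


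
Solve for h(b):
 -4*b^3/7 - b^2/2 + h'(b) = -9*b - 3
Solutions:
 h(b) = C1 + b^4/7 + b^3/6 - 9*b^2/2 - 3*b


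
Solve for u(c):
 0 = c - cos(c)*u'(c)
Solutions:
 u(c) = C1 + Integral(c/cos(c), c)


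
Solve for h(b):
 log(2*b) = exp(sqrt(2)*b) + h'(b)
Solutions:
 h(b) = C1 + b*log(b) + b*(-1 + log(2)) - sqrt(2)*exp(sqrt(2)*b)/2


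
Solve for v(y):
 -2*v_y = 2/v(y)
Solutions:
 v(y) = -sqrt(C1 - 2*y)
 v(y) = sqrt(C1 - 2*y)


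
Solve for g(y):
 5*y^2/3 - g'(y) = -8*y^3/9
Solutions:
 g(y) = C1 + 2*y^4/9 + 5*y^3/9


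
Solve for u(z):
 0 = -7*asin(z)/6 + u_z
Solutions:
 u(z) = C1 + 7*z*asin(z)/6 + 7*sqrt(1 - z^2)/6


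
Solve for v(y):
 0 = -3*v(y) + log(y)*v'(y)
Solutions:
 v(y) = C1*exp(3*li(y))


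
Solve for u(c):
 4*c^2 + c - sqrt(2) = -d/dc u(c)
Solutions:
 u(c) = C1 - 4*c^3/3 - c^2/2 + sqrt(2)*c


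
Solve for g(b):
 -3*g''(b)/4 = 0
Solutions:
 g(b) = C1 + C2*b


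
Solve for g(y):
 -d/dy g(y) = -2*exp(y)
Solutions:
 g(y) = C1 + 2*exp(y)


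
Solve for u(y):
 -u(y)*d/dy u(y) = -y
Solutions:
 u(y) = -sqrt(C1 + y^2)
 u(y) = sqrt(C1 + y^2)


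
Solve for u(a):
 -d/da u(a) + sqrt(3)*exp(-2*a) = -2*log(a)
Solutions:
 u(a) = C1 + 2*a*log(a) - 2*a - sqrt(3)*exp(-2*a)/2


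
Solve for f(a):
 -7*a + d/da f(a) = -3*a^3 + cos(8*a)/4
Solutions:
 f(a) = C1 - 3*a^4/4 + 7*a^2/2 + sin(8*a)/32


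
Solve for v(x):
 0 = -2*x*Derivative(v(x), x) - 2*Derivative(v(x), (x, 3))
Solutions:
 v(x) = C1 + Integral(C2*airyai(-x) + C3*airybi(-x), x)


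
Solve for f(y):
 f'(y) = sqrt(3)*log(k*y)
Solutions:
 f(y) = C1 + sqrt(3)*y*log(k*y) - sqrt(3)*y


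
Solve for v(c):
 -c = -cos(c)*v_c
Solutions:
 v(c) = C1 + Integral(c/cos(c), c)


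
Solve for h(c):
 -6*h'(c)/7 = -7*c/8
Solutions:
 h(c) = C1 + 49*c^2/96


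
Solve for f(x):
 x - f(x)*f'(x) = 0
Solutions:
 f(x) = -sqrt(C1 + x^2)
 f(x) = sqrt(C1 + x^2)


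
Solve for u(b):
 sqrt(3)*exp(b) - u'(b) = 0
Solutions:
 u(b) = C1 + sqrt(3)*exp(b)


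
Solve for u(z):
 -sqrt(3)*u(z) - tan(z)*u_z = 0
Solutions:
 u(z) = C1/sin(z)^(sqrt(3))


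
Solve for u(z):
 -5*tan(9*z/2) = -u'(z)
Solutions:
 u(z) = C1 - 10*log(cos(9*z/2))/9


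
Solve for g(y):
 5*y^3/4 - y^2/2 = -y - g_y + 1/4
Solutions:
 g(y) = C1 - 5*y^4/16 + y^3/6 - y^2/2 + y/4


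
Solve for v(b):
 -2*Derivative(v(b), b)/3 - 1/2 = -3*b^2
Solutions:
 v(b) = C1 + 3*b^3/2 - 3*b/4


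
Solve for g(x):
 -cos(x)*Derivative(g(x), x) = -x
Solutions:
 g(x) = C1 + Integral(x/cos(x), x)


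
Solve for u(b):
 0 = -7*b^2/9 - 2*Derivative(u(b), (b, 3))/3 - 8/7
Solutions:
 u(b) = C1 + C2*b + C3*b^2 - 7*b^5/360 - 2*b^3/7


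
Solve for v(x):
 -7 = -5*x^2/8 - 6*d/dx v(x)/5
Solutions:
 v(x) = C1 - 25*x^3/144 + 35*x/6


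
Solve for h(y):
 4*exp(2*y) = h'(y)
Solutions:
 h(y) = C1 + 2*exp(2*y)


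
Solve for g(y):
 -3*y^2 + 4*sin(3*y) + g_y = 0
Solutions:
 g(y) = C1 + y^3 + 4*cos(3*y)/3


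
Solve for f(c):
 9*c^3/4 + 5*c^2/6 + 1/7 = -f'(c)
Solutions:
 f(c) = C1 - 9*c^4/16 - 5*c^3/18 - c/7


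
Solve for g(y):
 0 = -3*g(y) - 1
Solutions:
 g(y) = -1/3


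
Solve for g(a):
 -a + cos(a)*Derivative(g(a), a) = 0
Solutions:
 g(a) = C1 + Integral(a/cos(a), a)


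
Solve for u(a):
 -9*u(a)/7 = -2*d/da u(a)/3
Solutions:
 u(a) = C1*exp(27*a/14)


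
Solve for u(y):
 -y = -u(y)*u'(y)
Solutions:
 u(y) = -sqrt(C1 + y^2)
 u(y) = sqrt(C1 + y^2)


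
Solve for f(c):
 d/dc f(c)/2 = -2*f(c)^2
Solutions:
 f(c) = 1/(C1 + 4*c)


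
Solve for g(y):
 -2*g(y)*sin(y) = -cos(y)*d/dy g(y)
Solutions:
 g(y) = C1/cos(y)^2


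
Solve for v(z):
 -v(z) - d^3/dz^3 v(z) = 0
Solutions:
 v(z) = C3*exp(-z) + (C1*sin(sqrt(3)*z/2) + C2*cos(sqrt(3)*z/2))*exp(z/2)


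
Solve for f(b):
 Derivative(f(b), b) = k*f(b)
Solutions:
 f(b) = C1*exp(b*k)


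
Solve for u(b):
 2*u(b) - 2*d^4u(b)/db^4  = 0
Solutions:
 u(b) = C1*exp(-b) + C2*exp(b) + C3*sin(b) + C4*cos(b)


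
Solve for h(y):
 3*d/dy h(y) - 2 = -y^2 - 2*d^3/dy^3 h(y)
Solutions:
 h(y) = C1 + C2*sin(sqrt(6)*y/2) + C3*cos(sqrt(6)*y/2) - y^3/9 + 10*y/9


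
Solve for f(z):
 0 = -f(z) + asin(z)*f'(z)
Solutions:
 f(z) = C1*exp(Integral(1/asin(z), z))


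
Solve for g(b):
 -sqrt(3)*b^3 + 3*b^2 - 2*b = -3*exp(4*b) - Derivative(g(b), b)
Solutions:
 g(b) = C1 + sqrt(3)*b^4/4 - b^3 + b^2 - 3*exp(4*b)/4


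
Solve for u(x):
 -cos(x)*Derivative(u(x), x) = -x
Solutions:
 u(x) = C1 + Integral(x/cos(x), x)


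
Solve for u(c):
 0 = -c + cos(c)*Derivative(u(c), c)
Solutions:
 u(c) = C1 + Integral(c/cos(c), c)


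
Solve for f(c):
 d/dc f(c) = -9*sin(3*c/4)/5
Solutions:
 f(c) = C1 + 12*cos(3*c/4)/5


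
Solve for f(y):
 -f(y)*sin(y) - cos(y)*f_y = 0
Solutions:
 f(y) = C1*cos(y)


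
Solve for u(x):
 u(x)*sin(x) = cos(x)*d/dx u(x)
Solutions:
 u(x) = C1/cos(x)


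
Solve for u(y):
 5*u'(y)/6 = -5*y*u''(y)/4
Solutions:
 u(y) = C1 + C2*y^(1/3)


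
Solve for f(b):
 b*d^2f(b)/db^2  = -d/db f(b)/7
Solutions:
 f(b) = C1 + C2*b^(6/7)


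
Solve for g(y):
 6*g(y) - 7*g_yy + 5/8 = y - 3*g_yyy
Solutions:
 g(y) = C1*exp(y*(49/(sqrt(43) + 386/27)^(1/3) + 9*(sqrt(43) + 386/27)^(1/3) + 42)/54)*sin(sqrt(3)*y*(-9*(sqrt(43) + 386/27)^(1/3) + 49/(sqrt(43) + 386/27)^(1/3))/54) + C2*exp(y*(49/(sqrt(43) + 386/27)^(1/3) + 9*(sqrt(43) + 386/27)^(1/3) + 42)/54)*cos(sqrt(3)*y*(-9*(sqrt(43) + 386/27)^(1/3) + 49/(sqrt(43) + 386/27)^(1/3))/54) + C3*exp(y*(-9*(sqrt(43) + 386/27)^(1/3) - 49/(sqrt(43) + 386/27)^(1/3) + 21)/27) + y/6 - 5/48


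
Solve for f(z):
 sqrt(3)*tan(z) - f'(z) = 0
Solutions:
 f(z) = C1 - sqrt(3)*log(cos(z))


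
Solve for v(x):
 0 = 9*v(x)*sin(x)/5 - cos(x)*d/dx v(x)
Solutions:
 v(x) = C1/cos(x)^(9/5)


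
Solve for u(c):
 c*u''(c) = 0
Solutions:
 u(c) = C1 + C2*c


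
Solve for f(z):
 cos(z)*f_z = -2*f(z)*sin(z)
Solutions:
 f(z) = C1*cos(z)^2


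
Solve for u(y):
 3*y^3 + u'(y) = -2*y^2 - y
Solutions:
 u(y) = C1 - 3*y^4/4 - 2*y^3/3 - y^2/2


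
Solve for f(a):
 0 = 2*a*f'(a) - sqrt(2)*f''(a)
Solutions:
 f(a) = C1 + C2*erfi(2^(3/4)*a/2)


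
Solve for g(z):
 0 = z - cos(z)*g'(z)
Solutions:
 g(z) = C1 + Integral(z/cos(z), z)


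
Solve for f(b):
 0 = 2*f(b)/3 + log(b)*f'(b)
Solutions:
 f(b) = C1*exp(-2*li(b)/3)


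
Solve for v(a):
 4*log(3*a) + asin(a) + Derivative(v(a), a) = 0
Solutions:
 v(a) = C1 - 4*a*log(a) - a*asin(a) - 4*a*log(3) + 4*a - sqrt(1 - a^2)


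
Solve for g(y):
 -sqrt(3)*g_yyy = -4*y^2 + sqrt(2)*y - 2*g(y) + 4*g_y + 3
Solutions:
 g(y) = C1*exp(-y*(-4*3^(1/3)/(9 + sqrt(81 + 64*sqrt(3)))^(1/3) + 3^(1/6)*(9 + sqrt(81 + 64*sqrt(3)))^(1/3))/6)*sin(y*(4*3^(5/6)/(9 + sqrt(81 + 64*sqrt(3)))^(1/3) + 3^(2/3)*(9 + sqrt(81 + 64*sqrt(3)))^(1/3))/6) + C2*exp(-y*(-4*3^(1/3)/(9 + sqrt(81 + 64*sqrt(3)))^(1/3) + 3^(1/6)*(9 + sqrt(81 + 64*sqrt(3)))^(1/3))/6)*cos(y*(4*3^(5/6)/(9 + sqrt(81 + 64*sqrt(3)))^(1/3) + 3^(2/3)*(9 + sqrt(81 + 64*sqrt(3)))^(1/3))/6) + C3*exp(y*(-4*3^(1/3)/(9 + sqrt(81 + 64*sqrt(3)))^(1/3) + 3^(1/6)*(9 + sqrt(81 + 64*sqrt(3)))^(1/3))/3) - 2*y^2 - 8*y + sqrt(2)*y/2 - 29/2 + sqrt(2)


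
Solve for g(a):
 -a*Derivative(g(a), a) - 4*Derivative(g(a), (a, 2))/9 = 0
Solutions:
 g(a) = C1 + C2*erf(3*sqrt(2)*a/4)


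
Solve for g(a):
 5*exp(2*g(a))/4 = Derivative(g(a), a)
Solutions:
 g(a) = log(-sqrt(-1/(C1 + 5*a))) + log(2)/2
 g(a) = log(-1/(C1 + 5*a))/2 + log(2)/2


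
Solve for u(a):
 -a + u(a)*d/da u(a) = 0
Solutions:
 u(a) = -sqrt(C1 + a^2)
 u(a) = sqrt(C1 + a^2)


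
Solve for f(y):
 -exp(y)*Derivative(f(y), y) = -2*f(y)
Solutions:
 f(y) = C1*exp(-2*exp(-y))


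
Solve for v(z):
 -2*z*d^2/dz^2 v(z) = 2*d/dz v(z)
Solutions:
 v(z) = C1 + C2*log(z)


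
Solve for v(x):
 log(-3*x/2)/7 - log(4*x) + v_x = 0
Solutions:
 v(x) = C1 + 6*x*log(x)/7 + x*(-6 - log(3) + 15*log(2) - I*pi)/7


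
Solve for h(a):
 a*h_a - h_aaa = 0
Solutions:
 h(a) = C1 + Integral(C2*airyai(a) + C3*airybi(a), a)


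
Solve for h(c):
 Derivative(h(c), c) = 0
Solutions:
 h(c) = C1


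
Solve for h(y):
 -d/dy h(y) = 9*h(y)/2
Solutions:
 h(y) = C1*exp(-9*y/2)


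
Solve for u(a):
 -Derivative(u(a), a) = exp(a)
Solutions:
 u(a) = C1 - exp(a)


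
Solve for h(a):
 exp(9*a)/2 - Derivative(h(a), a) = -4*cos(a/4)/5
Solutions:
 h(a) = C1 + exp(9*a)/18 + 16*sin(a/4)/5


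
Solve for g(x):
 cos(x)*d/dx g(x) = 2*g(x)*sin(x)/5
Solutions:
 g(x) = C1/cos(x)^(2/5)


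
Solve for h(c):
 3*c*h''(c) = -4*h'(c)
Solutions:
 h(c) = C1 + C2/c^(1/3)


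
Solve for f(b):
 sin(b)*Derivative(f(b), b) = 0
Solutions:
 f(b) = C1


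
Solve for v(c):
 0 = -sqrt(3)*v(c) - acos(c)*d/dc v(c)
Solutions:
 v(c) = C1*exp(-sqrt(3)*Integral(1/acos(c), c))


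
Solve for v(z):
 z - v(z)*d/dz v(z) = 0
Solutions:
 v(z) = -sqrt(C1 + z^2)
 v(z) = sqrt(C1 + z^2)


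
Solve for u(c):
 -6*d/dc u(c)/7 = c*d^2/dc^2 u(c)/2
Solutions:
 u(c) = C1 + C2/c^(5/7)


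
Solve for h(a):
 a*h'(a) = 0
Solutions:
 h(a) = C1


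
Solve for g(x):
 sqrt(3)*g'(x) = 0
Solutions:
 g(x) = C1


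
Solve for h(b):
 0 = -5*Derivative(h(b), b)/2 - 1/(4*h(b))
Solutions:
 h(b) = -sqrt(C1 - 5*b)/5
 h(b) = sqrt(C1 - 5*b)/5


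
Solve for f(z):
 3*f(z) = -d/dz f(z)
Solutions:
 f(z) = C1*exp(-3*z)


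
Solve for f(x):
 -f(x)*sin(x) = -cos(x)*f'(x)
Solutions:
 f(x) = C1/cos(x)


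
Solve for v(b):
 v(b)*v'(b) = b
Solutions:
 v(b) = -sqrt(C1 + b^2)
 v(b) = sqrt(C1 + b^2)


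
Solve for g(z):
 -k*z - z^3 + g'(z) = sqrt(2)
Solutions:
 g(z) = C1 + k*z^2/2 + z^4/4 + sqrt(2)*z


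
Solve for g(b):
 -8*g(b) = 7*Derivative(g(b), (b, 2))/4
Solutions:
 g(b) = C1*sin(4*sqrt(14)*b/7) + C2*cos(4*sqrt(14)*b/7)


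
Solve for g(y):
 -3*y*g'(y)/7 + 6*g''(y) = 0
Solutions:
 g(y) = C1 + C2*erfi(sqrt(7)*y/14)


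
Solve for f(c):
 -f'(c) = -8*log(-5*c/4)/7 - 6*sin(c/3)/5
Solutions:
 f(c) = C1 + 8*c*log(-c)/7 - 16*c*log(2)/7 - 8*c/7 + 8*c*log(5)/7 - 18*cos(c/3)/5


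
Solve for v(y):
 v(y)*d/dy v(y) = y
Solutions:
 v(y) = -sqrt(C1 + y^2)
 v(y) = sqrt(C1 + y^2)


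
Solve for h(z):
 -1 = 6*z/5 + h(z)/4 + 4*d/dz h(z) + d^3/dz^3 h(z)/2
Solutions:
 h(z) = C1*exp(-6^(1/3)*z*(-(9 + sqrt(24657))^(1/3) + 16*6^(1/3)/(9 + sqrt(24657))^(1/3))/12)*sin(2^(1/3)*3^(1/6)*z*(4*2^(1/3)/(9 + sqrt(24657))^(1/3) + 3^(2/3)*(9 + sqrt(24657))^(1/3)/12)) + C2*exp(-6^(1/3)*z*(-(9 + sqrt(24657))^(1/3) + 16*6^(1/3)/(9 + sqrt(24657))^(1/3))/12)*cos(2^(1/3)*3^(1/6)*z*(4*2^(1/3)/(9 + sqrt(24657))^(1/3) + 3^(2/3)*(9 + sqrt(24657))^(1/3)/12)) + C3*exp(6^(1/3)*z*(-(9 + sqrt(24657))^(1/3) + 16*6^(1/3)/(9 + sqrt(24657))^(1/3))/6) - 24*z/5 + 364/5


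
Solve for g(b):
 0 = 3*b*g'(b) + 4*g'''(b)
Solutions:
 g(b) = C1 + Integral(C2*airyai(-6^(1/3)*b/2) + C3*airybi(-6^(1/3)*b/2), b)


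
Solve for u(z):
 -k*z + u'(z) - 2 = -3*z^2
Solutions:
 u(z) = C1 + k*z^2/2 - z^3 + 2*z


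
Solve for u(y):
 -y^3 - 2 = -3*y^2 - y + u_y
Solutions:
 u(y) = C1 - y^4/4 + y^3 + y^2/2 - 2*y


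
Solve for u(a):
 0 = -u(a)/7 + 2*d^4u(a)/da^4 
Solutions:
 u(a) = C1*exp(-14^(3/4)*a/14) + C2*exp(14^(3/4)*a/14) + C3*sin(14^(3/4)*a/14) + C4*cos(14^(3/4)*a/14)


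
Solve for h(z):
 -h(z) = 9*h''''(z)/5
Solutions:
 h(z) = (C1*sin(5^(1/4)*sqrt(6)*z/6) + C2*cos(5^(1/4)*sqrt(6)*z/6))*exp(-5^(1/4)*sqrt(6)*z/6) + (C3*sin(5^(1/4)*sqrt(6)*z/6) + C4*cos(5^(1/4)*sqrt(6)*z/6))*exp(5^(1/4)*sqrt(6)*z/6)


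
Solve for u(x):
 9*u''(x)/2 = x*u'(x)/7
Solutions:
 u(x) = C1 + C2*erfi(sqrt(7)*x/21)


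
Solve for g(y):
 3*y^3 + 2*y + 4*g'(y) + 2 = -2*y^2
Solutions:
 g(y) = C1 - 3*y^4/16 - y^3/6 - y^2/4 - y/2


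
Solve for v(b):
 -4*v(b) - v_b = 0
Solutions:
 v(b) = C1*exp(-4*b)


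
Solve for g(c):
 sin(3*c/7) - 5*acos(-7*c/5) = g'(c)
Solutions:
 g(c) = C1 - 5*c*acos(-7*c/5) - 5*sqrt(25 - 49*c^2)/7 - 7*cos(3*c/7)/3


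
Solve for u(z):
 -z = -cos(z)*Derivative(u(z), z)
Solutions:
 u(z) = C1 + Integral(z/cos(z), z)


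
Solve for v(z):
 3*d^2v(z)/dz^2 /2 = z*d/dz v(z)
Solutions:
 v(z) = C1 + C2*erfi(sqrt(3)*z/3)


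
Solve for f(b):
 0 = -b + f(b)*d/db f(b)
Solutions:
 f(b) = -sqrt(C1 + b^2)
 f(b) = sqrt(C1 + b^2)


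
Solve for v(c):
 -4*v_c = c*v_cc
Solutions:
 v(c) = C1 + C2/c^3


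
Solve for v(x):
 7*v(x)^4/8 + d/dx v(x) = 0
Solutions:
 v(x) = (-3^(2/3)/3 - 3^(1/6)*I)*(1/(C1 + 7*x))^(1/3)
 v(x) = (-3^(2/3)/3 + 3^(1/6)*I)*(1/(C1 + 7*x))^(1/3)
 v(x) = 2*(1/(C1 + 21*x))^(1/3)


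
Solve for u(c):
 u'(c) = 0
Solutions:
 u(c) = C1


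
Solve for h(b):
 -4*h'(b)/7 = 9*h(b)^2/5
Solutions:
 h(b) = 20/(C1 + 63*b)


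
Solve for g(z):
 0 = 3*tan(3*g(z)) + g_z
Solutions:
 g(z) = -asin(C1*exp(-9*z))/3 + pi/3
 g(z) = asin(C1*exp(-9*z))/3


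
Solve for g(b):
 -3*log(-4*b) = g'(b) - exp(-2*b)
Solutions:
 g(b) = C1 - 3*b*log(-b) + 3*b*(1 - 2*log(2)) - exp(-2*b)/2


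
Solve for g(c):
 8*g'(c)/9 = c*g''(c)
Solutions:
 g(c) = C1 + C2*c^(17/9)


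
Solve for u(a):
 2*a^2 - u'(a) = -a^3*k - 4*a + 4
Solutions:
 u(a) = C1 + a^4*k/4 + 2*a^3/3 + 2*a^2 - 4*a


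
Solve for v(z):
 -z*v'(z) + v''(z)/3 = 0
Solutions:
 v(z) = C1 + C2*erfi(sqrt(6)*z/2)


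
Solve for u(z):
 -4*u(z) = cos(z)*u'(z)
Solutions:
 u(z) = C1*(sin(z)^2 - 2*sin(z) + 1)/(sin(z)^2 + 2*sin(z) + 1)


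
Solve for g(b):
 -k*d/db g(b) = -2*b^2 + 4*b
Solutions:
 g(b) = C1 + 2*b^3/(3*k) - 2*b^2/k


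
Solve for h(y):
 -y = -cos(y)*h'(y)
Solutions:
 h(y) = C1 + Integral(y/cos(y), y)


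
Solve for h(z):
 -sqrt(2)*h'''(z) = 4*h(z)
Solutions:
 h(z) = C3*exp(-sqrt(2)*z) + (C1*sin(sqrt(6)*z/2) + C2*cos(sqrt(6)*z/2))*exp(sqrt(2)*z/2)


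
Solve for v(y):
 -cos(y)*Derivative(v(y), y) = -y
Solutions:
 v(y) = C1 + Integral(y/cos(y), y)


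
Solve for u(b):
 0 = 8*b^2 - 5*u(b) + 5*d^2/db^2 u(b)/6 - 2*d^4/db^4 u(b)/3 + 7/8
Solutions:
 u(b) = 8*b^2/5 + (C1*sin(15^(1/4)*2^(3/4)*b*sin(atan(sqrt(455)/5)/2)/2) + C2*cos(15^(1/4)*2^(3/4)*b*sin(atan(sqrt(455)/5)/2)/2))*exp(-15^(1/4)*2^(3/4)*b*cos(atan(sqrt(455)/5)/2)/2) + (C3*sin(15^(1/4)*2^(3/4)*b*sin(atan(sqrt(455)/5)/2)/2) + C4*cos(15^(1/4)*2^(3/4)*b*sin(atan(sqrt(455)/5)/2)/2))*exp(15^(1/4)*2^(3/4)*b*cos(atan(sqrt(455)/5)/2)/2) + 17/24


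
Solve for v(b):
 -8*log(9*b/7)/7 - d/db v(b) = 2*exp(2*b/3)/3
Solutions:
 v(b) = C1 - 8*b*log(b)/7 + 8*b*(-2*log(3) + 1 + log(7))/7 - exp(2*b/3)


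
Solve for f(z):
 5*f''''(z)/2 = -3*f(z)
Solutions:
 f(z) = (C1*sin(10^(3/4)*3^(1/4)*z/10) + C2*cos(10^(3/4)*3^(1/4)*z/10))*exp(-10^(3/4)*3^(1/4)*z/10) + (C3*sin(10^(3/4)*3^(1/4)*z/10) + C4*cos(10^(3/4)*3^(1/4)*z/10))*exp(10^(3/4)*3^(1/4)*z/10)


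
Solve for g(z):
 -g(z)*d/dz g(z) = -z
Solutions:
 g(z) = -sqrt(C1 + z^2)
 g(z) = sqrt(C1 + z^2)


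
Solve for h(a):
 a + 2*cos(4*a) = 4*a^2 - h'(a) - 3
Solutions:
 h(a) = C1 + 4*a^3/3 - a^2/2 - 3*a - sin(4*a)/2


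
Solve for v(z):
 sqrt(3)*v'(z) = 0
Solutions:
 v(z) = C1


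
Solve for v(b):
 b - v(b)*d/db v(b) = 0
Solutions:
 v(b) = -sqrt(C1 + b^2)
 v(b) = sqrt(C1 + b^2)


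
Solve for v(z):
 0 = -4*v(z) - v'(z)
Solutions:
 v(z) = C1*exp(-4*z)


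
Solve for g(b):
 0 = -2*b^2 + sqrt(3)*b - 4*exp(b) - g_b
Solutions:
 g(b) = C1 - 2*b^3/3 + sqrt(3)*b^2/2 - 4*exp(b)


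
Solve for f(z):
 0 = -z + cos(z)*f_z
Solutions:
 f(z) = C1 + Integral(z/cos(z), z)


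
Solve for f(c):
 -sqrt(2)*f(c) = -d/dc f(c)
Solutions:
 f(c) = C1*exp(sqrt(2)*c)


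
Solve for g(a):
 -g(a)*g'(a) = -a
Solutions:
 g(a) = -sqrt(C1 + a^2)
 g(a) = sqrt(C1 + a^2)


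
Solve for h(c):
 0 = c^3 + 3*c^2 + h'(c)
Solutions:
 h(c) = C1 - c^4/4 - c^3


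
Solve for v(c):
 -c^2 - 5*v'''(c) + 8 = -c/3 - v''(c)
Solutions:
 v(c) = C1 + C2*c + C3*exp(c/5) + c^4/12 + 29*c^3/18 + 121*c^2/6


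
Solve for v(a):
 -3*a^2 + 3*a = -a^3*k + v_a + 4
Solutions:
 v(a) = C1 + a^4*k/4 - a^3 + 3*a^2/2 - 4*a


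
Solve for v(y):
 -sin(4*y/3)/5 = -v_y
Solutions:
 v(y) = C1 - 3*cos(4*y/3)/20


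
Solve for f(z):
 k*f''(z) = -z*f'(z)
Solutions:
 f(z) = C1 + C2*sqrt(k)*erf(sqrt(2)*z*sqrt(1/k)/2)


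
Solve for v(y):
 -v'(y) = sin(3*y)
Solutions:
 v(y) = C1 + cos(3*y)/3


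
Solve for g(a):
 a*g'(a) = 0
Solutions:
 g(a) = C1


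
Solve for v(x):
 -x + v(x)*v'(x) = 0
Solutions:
 v(x) = -sqrt(C1 + x^2)
 v(x) = sqrt(C1 + x^2)


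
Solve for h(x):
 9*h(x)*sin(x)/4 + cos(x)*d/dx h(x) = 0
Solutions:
 h(x) = C1*cos(x)^(9/4)


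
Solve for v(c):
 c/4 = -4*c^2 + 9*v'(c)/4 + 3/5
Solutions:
 v(c) = C1 + 16*c^3/27 + c^2/18 - 4*c/15


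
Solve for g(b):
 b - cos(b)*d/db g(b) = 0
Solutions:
 g(b) = C1 + Integral(b/cos(b), b)


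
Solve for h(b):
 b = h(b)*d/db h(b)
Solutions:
 h(b) = -sqrt(C1 + b^2)
 h(b) = sqrt(C1 + b^2)


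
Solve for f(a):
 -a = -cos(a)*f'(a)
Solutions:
 f(a) = C1 + Integral(a/cos(a), a)


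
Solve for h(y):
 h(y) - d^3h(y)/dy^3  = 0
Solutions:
 h(y) = C3*exp(y) + (C1*sin(sqrt(3)*y/2) + C2*cos(sqrt(3)*y/2))*exp(-y/2)


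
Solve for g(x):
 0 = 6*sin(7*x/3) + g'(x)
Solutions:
 g(x) = C1 + 18*cos(7*x/3)/7


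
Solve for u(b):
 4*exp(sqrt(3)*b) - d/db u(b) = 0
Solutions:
 u(b) = C1 + 4*sqrt(3)*exp(sqrt(3)*b)/3


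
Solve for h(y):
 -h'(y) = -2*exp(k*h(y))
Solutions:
 h(y) = Piecewise((log(-1/(C1*k + 2*k*y))/k, Ne(k, 0)), (nan, True))
 h(y) = Piecewise((C1 + 2*y, Eq(k, 0)), (nan, True))


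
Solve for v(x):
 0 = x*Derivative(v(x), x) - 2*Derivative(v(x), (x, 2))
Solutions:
 v(x) = C1 + C2*erfi(x/2)


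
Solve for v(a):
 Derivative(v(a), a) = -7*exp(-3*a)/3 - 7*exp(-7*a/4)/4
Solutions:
 v(a) = C1 + 7*exp(-3*a)/9 + exp(-7*a/4)


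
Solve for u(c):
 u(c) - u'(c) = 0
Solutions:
 u(c) = C1*exp(c)


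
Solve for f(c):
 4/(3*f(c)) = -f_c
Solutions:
 f(c) = -sqrt(C1 - 24*c)/3
 f(c) = sqrt(C1 - 24*c)/3


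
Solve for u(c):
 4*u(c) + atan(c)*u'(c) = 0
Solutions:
 u(c) = C1*exp(-4*Integral(1/atan(c), c))


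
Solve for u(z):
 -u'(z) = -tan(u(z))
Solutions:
 u(z) = pi - asin(C1*exp(z))
 u(z) = asin(C1*exp(z))


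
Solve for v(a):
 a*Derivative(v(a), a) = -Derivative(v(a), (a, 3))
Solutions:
 v(a) = C1 + Integral(C2*airyai(-a) + C3*airybi(-a), a)


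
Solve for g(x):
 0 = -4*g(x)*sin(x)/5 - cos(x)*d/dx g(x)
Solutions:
 g(x) = C1*cos(x)^(4/5)


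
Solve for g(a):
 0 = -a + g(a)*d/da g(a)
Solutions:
 g(a) = -sqrt(C1 + a^2)
 g(a) = sqrt(C1 + a^2)


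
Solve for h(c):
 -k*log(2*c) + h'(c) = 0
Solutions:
 h(c) = C1 + c*k*log(c) - c*k + c*k*log(2)


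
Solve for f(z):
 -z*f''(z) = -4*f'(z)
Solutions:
 f(z) = C1 + C2*z^5


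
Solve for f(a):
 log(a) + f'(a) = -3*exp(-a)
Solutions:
 f(a) = C1 - a*log(a) + a + 3*exp(-a)


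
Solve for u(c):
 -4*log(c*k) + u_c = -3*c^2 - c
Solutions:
 u(c) = C1 - c^3 - c^2/2 + 4*c*log(c*k) - 4*c


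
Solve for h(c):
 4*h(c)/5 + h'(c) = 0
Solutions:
 h(c) = C1*exp(-4*c/5)


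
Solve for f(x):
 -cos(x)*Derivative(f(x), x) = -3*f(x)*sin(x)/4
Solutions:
 f(x) = C1/cos(x)^(3/4)


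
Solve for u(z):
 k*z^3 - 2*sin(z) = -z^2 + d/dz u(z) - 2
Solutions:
 u(z) = C1 + k*z^4/4 + z^3/3 + 2*z + 2*cos(z)


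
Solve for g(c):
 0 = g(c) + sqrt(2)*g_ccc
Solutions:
 g(c) = C3*exp(-2^(5/6)*c/2) + (C1*sin(2^(5/6)*sqrt(3)*c/4) + C2*cos(2^(5/6)*sqrt(3)*c/4))*exp(2^(5/6)*c/4)


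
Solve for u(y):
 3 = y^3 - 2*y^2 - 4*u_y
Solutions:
 u(y) = C1 + y^4/16 - y^3/6 - 3*y/4


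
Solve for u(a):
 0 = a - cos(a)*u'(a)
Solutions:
 u(a) = C1 + Integral(a/cos(a), a)


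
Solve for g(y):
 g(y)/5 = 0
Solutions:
 g(y) = 0


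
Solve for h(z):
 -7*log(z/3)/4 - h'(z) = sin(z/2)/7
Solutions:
 h(z) = C1 - 7*z*log(z)/4 + 7*z/4 + 7*z*log(3)/4 + 2*cos(z/2)/7


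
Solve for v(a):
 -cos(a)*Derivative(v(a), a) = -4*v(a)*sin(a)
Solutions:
 v(a) = C1/cos(a)^4


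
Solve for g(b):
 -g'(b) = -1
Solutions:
 g(b) = C1 + b


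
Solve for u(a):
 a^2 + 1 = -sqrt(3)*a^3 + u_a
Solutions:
 u(a) = C1 + sqrt(3)*a^4/4 + a^3/3 + a


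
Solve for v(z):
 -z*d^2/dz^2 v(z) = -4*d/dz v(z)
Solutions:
 v(z) = C1 + C2*z^5


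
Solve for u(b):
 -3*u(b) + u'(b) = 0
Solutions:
 u(b) = C1*exp(3*b)


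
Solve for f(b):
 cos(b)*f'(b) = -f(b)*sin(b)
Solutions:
 f(b) = C1*cos(b)


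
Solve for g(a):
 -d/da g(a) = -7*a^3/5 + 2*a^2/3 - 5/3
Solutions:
 g(a) = C1 + 7*a^4/20 - 2*a^3/9 + 5*a/3


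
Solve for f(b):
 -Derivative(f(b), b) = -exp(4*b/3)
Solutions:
 f(b) = C1 + 3*exp(4*b/3)/4


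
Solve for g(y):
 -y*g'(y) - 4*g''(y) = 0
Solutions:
 g(y) = C1 + C2*erf(sqrt(2)*y/4)


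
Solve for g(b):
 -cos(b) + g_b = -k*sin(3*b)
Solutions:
 g(b) = C1 + k*cos(3*b)/3 + sin(b)


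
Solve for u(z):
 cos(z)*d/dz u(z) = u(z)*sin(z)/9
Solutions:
 u(z) = C1/cos(z)^(1/9)


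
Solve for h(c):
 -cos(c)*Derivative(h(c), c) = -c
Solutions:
 h(c) = C1 + Integral(c/cos(c), c)


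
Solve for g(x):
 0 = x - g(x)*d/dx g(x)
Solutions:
 g(x) = -sqrt(C1 + x^2)
 g(x) = sqrt(C1 + x^2)


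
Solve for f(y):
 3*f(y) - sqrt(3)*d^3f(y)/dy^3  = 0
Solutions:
 f(y) = C3*exp(3^(1/6)*y) + (C1*sin(3^(2/3)*y/2) + C2*cos(3^(2/3)*y/2))*exp(-3^(1/6)*y/2)


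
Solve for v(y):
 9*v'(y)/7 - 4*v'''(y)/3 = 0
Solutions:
 v(y) = C1 + C2*exp(-3*sqrt(21)*y/14) + C3*exp(3*sqrt(21)*y/14)


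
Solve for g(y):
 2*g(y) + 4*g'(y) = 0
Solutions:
 g(y) = C1*exp(-y/2)


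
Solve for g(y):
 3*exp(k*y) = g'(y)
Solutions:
 g(y) = C1 + 3*exp(k*y)/k


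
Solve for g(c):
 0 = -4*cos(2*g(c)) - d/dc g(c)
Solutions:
 g(c) = -asin((C1 + exp(16*c))/(C1 - exp(16*c)))/2 + pi/2
 g(c) = asin((C1 + exp(16*c))/(C1 - exp(16*c)))/2


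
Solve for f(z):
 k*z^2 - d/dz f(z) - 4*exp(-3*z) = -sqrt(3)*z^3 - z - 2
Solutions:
 f(z) = C1 + k*z^3/3 + sqrt(3)*z^4/4 + z^2/2 + 2*z + 4*exp(-3*z)/3


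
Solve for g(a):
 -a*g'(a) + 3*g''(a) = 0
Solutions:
 g(a) = C1 + C2*erfi(sqrt(6)*a/6)


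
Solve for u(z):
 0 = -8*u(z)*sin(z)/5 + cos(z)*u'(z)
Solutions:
 u(z) = C1/cos(z)^(8/5)


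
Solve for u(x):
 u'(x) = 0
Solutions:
 u(x) = C1


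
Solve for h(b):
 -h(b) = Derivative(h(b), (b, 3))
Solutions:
 h(b) = C3*exp(-b) + (C1*sin(sqrt(3)*b/2) + C2*cos(sqrt(3)*b/2))*exp(b/2)


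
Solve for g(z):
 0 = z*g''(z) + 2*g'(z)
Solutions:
 g(z) = C1 + C2/z


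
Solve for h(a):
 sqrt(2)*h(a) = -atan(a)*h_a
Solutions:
 h(a) = C1*exp(-sqrt(2)*Integral(1/atan(a), a))


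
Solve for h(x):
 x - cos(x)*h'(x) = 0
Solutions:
 h(x) = C1 + Integral(x/cos(x), x)


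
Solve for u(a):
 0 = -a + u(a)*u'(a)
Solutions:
 u(a) = -sqrt(C1 + a^2)
 u(a) = sqrt(C1 + a^2)


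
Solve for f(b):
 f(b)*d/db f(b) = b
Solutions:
 f(b) = -sqrt(C1 + b^2)
 f(b) = sqrt(C1 + b^2)


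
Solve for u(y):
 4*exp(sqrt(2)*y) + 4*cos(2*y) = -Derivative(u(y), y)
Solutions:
 u(y) = C1 - 2*sqrt(2)*exp(sqrt(2)*y) - 2*sin(2*y)


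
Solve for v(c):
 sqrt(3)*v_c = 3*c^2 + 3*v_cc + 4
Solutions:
 v(c) = C1 + C2*exp(sqrt(3)*c/3) + sqrt(3)*c^3/3 + 3*c^2 + 22*sqrt(3)*c/3


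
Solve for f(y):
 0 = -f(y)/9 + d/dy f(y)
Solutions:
 f(y) = C1*exp(y/9)


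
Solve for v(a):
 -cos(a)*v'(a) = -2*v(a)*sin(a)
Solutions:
 v(a) = C1/cos(a)^2


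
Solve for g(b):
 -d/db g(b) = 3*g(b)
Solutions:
 g(b) = C1*exp(-3*b)


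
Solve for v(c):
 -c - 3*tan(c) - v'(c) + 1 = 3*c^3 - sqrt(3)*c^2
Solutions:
 v(c) = C1 - 3*c^4/4 + sqrt(3)*c^3/3 - c^2/2 + c + 3*log(cos(c))


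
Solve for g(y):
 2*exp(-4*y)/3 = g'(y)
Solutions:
 g(y) = C1 - exp(-4*y)/6


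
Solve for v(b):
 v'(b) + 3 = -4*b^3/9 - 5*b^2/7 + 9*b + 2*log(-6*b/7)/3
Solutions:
 v(b) = C1 - b^4/9 - 5*b^3/21 + 9*b^2/2 + 2*b*log(-b)/3 + b*(-11 - 2*log(7) + 2*log(6))/3


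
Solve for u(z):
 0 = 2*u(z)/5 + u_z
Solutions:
 u(z) = C1*exp(-2*z/5)


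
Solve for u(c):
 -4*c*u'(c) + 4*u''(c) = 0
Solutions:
 u(c) = C1 + C2*erfi(sqrt(2)*c/2)


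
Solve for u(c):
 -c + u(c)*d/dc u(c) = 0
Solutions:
 u(c) = -sqrt(C1 + c^2)
 u(c) = sqrt(C1 + c^2)


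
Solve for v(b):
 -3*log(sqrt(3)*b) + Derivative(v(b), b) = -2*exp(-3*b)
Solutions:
 v(b) = C1 + 3*b*log(b) + b*(-3 + 3*log(3)/2) + 2*exp(-3*b)/3


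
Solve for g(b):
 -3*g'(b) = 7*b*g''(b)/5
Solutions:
 g(b) = C1 + C2/b^(8/7)


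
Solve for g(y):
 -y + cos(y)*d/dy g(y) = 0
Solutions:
 g(y) = C1 + Integral(y/cos(y), y)


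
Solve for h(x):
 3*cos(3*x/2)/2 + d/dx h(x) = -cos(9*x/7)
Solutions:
 h(x) = C1 - 7*sin(9*x/7)/9 - sin(3*x/2)


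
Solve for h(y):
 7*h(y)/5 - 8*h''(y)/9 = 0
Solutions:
 h(y) = C1*exp(-3*sqrt(70)*y/20) + C2*exp(3*sqrt(70)*y/20)


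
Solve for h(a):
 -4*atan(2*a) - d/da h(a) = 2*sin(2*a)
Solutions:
 h(a) = C1 - 4*a*atan(2*a) + log(4*a^2 + 1) + cos(2*a)


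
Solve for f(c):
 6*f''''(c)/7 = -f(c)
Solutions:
 f(c) = (C1*sin(14^(1/4)*3^(3/4)*c/6) + C2*cos(14^(1/4)*3^(3/4)*c/6))*exp(-14^(1/4)*3^(3/4)*c/6) + (C3*sin(14^(1/4)*3^(3/4)*c/6) + C4*cos(14^(1/4)*3^(3/4)*c/6))*exp(14^(1/4)*3^(3/4)*c/6)


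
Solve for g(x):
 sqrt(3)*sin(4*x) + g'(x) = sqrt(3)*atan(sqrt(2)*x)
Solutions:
 g(x) = C1 + sqrt(3)*(x*atan(sqrt(2)*x) - sqrt(2)*log(2*x^2 + 1)/4) + sqrt(3)*cos(4*x)/4


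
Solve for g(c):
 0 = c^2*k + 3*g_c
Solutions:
 g(c) = C1 - c^3*k/9


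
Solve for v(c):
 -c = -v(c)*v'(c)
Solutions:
 v(c) = -sqrt(C1 + c^2)
 v(c) = sqrt(C1 + c^2)


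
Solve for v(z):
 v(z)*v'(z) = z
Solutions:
 v(z) = -sqrt(C1 + z^2)
 v(z) = sqrt(C1 + z^2)


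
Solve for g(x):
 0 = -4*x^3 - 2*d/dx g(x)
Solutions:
 g(x) = C1 - x^4/2


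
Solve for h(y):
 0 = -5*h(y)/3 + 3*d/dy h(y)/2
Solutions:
 h(y) = C1*exp(10*y/9)


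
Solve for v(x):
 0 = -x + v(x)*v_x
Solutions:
 v(x) = -sqrt(C1 + x^2)
 v(x) = sqrt(C1 + x^2)


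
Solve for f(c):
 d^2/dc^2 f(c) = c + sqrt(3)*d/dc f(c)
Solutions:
 f(c) = C1 + C2*exp(sqrt(3)*c) - sqrt(3)*c^2/6 - c/3


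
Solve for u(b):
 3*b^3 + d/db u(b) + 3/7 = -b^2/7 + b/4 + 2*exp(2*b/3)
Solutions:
 u(b) = C1 - 3*b^4/4 - b^3/21 + b^2/8 - 3*b/7 + 3*exp(2*b/3)


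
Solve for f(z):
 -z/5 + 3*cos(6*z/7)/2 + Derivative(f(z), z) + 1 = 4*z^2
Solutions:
 f(z) = C1 + 4*z^3/3 + z^2/10 - z - 7*sin(6*z/7)/4


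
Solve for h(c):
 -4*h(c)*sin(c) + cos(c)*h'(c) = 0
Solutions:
 h(c) = C1/cos(c)^4


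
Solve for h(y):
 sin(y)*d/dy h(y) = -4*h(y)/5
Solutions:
 h(y) = C1*(cos(y) + 1)^(2/5)/(cos(y) - 1)^(2/5)


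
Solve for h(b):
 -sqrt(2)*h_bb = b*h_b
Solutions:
 h(b) = C1 + C2*erf(2^(1/4)*b/2)


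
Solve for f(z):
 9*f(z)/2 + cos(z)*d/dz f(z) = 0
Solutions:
 f(z) = C1*(sin(z) - 1)^(1/4)*(sin(z)^2 - 2*sin(z) + 1)/((sin(z) + 1)^(1/4)*(sin(z)^2 + 2*sin(z) + 1))


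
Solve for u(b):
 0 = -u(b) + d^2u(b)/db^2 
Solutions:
 u(b) = C1*exp(-b) + C2*exp(b)


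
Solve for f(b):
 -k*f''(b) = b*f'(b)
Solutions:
 f(b) = C1 + C2*sqrt(k)*erf(sqrt(2)*b*sqrt(1/k)/2)


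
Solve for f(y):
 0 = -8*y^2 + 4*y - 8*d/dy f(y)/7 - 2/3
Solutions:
 f(y) = C1 - 7*y^3/3 + 7*y^2/4 - 7*y/12


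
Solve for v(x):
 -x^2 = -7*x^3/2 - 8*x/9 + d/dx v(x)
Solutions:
 v(x) = C1 + 7*x^4/8 - x^3/3 + 4*x^2/9


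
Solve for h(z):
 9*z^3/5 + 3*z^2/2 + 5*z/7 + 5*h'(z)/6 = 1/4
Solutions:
 h(z) = C1 - 27*z^4/50 - 3*z^3/5 - 3*z^2/7 + 3*z/10


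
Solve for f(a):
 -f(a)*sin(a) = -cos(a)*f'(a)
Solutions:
 f(a) = C1/cos(a)


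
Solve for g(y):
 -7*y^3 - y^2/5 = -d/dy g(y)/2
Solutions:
 g(y) = C1 + 7*y^4/2 + 2*y^3/15


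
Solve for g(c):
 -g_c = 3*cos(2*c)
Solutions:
 g(c) = C1 - 3*sin(2*c)/2


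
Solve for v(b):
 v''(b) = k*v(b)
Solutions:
 v(b) = C1*exp(-b*sqrt(k)) + C2*exp(b*sqrt(k))


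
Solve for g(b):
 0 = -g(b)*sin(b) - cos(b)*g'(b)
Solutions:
 g(b) = C1*cos(b)


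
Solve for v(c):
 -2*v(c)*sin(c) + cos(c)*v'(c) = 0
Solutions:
 v(c) = C1/cos(c)^2


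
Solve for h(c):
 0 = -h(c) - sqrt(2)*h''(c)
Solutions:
 h(c) = C1*sin(2^(3/4)*c/2) + C2*cos(2^(3/4)*c/2)


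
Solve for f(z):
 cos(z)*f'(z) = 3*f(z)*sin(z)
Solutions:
 f(z) = C1/cos(z)^3


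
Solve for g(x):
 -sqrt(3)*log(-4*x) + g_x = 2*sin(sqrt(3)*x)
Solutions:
 g(x) = C1 + sqrt(3)*x*(log(-x) - 1) + 2*sqrt(3)*x*log(2) - 2*sqrt(3)*cos(sqrt(3)*x)/3


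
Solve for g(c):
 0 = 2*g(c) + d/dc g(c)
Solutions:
 g(c) = C1*exp(-2*c)


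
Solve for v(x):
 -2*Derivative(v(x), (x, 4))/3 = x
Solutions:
 v(x) = C1 + C2*x + C3*x^2 + C4*x^3 - x^5/80


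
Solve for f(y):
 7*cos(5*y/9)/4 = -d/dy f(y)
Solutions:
 f(y) = C1 - 63*sin(5*y/9)/20


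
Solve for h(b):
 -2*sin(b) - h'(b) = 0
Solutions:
 h(b) = C1 + 2*cos(b)


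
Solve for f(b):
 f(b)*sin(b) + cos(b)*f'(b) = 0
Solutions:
 f(b) = C1*cos(b)


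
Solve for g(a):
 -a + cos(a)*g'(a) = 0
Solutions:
 g(a) = C1 + Integral(a/cos(a), a)


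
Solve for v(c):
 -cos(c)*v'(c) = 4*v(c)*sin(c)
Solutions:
 v(c) = C1*cos(c)^4


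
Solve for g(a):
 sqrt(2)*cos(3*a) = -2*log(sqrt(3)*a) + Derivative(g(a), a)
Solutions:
 g(a) = C1 + 2*a*log(a) - 2*a + a*log(3) + sqrt(2)*sin(3*a)/3


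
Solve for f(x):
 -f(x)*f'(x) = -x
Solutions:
 f(x) = -sqrt(C1 + x^2)
 f(x) = sqrt(C1 + x^2)


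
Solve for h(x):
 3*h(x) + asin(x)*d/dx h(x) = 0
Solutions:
 h(x) = C1*exp(-3*Integral(1/asin(x), x))


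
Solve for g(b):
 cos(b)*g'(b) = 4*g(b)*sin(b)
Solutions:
 g(b) = C1/cos(b)^4


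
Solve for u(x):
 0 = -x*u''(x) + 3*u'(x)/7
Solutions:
 u(x) = C1 + C2*x^(10/7)


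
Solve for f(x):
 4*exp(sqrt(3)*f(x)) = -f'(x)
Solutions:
 f(x) = sqrt(3)*(2*log(1/(C1 + 4*x)) - log(3))/6


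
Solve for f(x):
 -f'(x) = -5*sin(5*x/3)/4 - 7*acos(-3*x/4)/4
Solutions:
 f(x) = C1 + 7*x*acos(-3*x/4)/4 + 7*sqrt(16 - 9*x^2)/12 - 3*cos(5*x/3)/4


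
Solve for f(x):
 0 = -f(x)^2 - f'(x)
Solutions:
 f(x) = 1/(C1 + x)


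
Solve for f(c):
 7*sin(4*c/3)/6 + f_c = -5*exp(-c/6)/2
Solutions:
 f(c) = C1 + 7*cos(4*c/3)/8 + 15*exp(-c/6)


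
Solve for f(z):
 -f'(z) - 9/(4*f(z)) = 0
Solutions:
 f(z) = -sqrt(C1 - 18*z)/2
 f(z) = sqrt(C1 - 18*z)/2


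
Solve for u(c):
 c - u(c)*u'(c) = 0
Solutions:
 u(c) = -sqrt(C1 + c^2)
 u(c) = sqrt(C1 + c^2)


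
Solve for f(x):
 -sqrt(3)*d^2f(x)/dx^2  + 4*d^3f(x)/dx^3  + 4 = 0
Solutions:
 f(x) = C1 + C2*x + C3*exp(sqrt(3)*x/4) + 2*sqrt(3)*x^2/3


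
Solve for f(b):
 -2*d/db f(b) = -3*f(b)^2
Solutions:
 f(b) = -2/(C1 + 3*b)


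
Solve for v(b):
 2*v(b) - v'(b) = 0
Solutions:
 v(b) = C1*exp(2*b)


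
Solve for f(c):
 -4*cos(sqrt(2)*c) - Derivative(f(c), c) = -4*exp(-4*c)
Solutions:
 f(c) = C1 - 2*sqrt(2)*sin(sqrt(2)*c) - exp(-4*c)


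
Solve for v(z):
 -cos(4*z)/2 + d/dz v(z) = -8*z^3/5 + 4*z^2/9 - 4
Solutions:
 v(z) = C1 - 2*z^4/5 + 4*z^3/27 - 4*z + sin(4*z)/8


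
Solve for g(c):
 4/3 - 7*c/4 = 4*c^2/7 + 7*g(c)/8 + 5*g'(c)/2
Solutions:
 g(c) = C1*exp(-7*c/20) - 32*c^2/49 + 594*c/343 - 24664/7203


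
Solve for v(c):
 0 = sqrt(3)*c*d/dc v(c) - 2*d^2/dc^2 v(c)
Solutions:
 v(c) = C1 + C2*erfi(3^(1/4)*c/2)


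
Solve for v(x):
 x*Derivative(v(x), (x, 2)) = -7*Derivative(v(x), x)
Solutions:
 v(x) = C1 + C2/x^6


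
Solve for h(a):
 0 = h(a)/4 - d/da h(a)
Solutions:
 h(a) = C1*exp(a/4)


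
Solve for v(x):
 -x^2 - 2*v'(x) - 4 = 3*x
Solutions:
 v(x) = C1 - x^3/6 - 3*x^2/4 - 2*x


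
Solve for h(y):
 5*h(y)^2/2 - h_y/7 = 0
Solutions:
 h(y) = -2/(C1 + 35*y)


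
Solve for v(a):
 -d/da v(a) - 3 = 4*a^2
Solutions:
 v(a) = C1 - 4*a^3/3 - 3*a


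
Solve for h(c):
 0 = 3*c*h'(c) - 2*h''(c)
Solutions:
 h(c) = C1 + C2*erfi(sqrt(3)*c/2)


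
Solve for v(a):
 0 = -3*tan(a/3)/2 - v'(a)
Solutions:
 v(a) = C1 + 9*log(cos(a/3))/2


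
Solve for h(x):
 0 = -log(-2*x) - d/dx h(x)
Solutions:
 h(x) = C1 - x*log(-x) + x*(1 - log(2))


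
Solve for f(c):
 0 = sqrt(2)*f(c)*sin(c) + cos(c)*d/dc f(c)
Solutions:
 f(c) = C1*cos(c)^(sqrt(2))


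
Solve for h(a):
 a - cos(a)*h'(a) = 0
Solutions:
 h(a) = C1 + Integral(a/cos(a), a)


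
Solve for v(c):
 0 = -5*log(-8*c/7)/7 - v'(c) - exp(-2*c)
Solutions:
 v(c) = C1 - 5*c*log(-c)/7 + 5*c*(-3*log(2) + 1 + log(7))/7 + exp(-2*c)/2


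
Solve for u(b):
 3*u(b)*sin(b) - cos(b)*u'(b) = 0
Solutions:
 u(b) = C1/cos(b)^3


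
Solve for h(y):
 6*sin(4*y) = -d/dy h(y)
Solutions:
 h(y) = C1 + 3*cos(4*y)/2


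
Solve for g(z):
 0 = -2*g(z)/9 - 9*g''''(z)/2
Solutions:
 g(z) = (C1*sin(z/3) + C2*cos(z/3))*exp(-z/3) + (C3*sin(z/3) + C4*cos(z/3))*exp(z/3)


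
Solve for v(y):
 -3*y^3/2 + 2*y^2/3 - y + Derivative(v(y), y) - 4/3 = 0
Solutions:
 v(y) = C1 + 3*y^4/8 - 2*y^3/9 + y^2/2 + 4*y/3


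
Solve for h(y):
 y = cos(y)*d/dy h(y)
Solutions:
 h(y) = C1 + Integral(y/cos(y), y)


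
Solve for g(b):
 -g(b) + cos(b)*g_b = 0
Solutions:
 g(b) = C1*sqrt(sin(b) + 1)/sqrt(sin(b) - 1)


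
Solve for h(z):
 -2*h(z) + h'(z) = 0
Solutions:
 h(z) = C1*exp(2*z)


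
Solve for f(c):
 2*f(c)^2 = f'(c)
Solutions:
 f(c) = -1/(C1 + 2*c)


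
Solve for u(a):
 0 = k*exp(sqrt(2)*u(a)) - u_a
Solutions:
 u(a) = sqrt(2)*(2*log(-1/(C1 + a*k)) - log(2))/4


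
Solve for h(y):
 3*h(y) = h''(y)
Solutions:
 h(y) = C1*exp(-sqrt(3)*y) + C2*exp(sqrt(3)*y)


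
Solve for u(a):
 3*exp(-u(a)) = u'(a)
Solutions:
 u(a) = log(C1 + 3*a)


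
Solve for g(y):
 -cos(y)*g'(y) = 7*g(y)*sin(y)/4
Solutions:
 g(y) = C1*cos(y)^(7/4)


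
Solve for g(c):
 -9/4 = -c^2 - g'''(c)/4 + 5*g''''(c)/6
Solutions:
 g(c) = C1 + C2*c + C3*c^2 + C4*exp(3*c/10) - c^5/15 - 10*c^4/9 - 719*c^3/54


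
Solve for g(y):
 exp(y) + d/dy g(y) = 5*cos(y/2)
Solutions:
 g(y) = C1 - exp(y) + 10*sin(y/2)


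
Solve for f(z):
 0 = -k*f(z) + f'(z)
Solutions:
 f(z) = C1*exp(k*z)


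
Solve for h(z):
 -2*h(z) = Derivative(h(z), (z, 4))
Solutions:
 h(z) = (C1*sin(2^(3/4)*z/2) + C2*cos(2^(3/4)*z/2))*exp(-2^(3/4)*z/2) + (C3*sin(2^(3/4)*z/2) + C4*cos(2^(3/4)*z/2))*exp(2^(3/4)*z/2)


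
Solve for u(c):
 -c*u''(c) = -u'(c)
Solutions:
 u(c) = C1 + C2*c^2


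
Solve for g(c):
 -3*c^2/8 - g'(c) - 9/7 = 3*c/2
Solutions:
 g(c) = C1 - c^3/8 - 3*c^2/4 - 9*c/7


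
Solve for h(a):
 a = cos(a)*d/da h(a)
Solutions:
 h(a) = C1 + Integral(a/cos(a), a)


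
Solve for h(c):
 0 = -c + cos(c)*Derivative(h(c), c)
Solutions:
 h(c) = C1 + Integral(c/cos(c), c)


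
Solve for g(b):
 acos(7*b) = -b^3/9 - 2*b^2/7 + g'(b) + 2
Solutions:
 g(b) = C1 + b^4/36 + 2*b^3/21 + b*acos(7*b) - 2*b - sqrt(1 - 49*b^2)/7


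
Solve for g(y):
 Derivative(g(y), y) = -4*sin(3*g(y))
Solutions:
 g(y) = -acos((-C1 - exp(24*y))/(C1 - exp(24*y)))/3 + 2*pi/3
 g(y) = acos((-C1 - exp(24*y))/(C1 - exp(24*y)))/3


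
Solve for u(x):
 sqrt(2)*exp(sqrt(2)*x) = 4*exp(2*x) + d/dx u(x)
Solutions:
 u(x) = C1 - 2*exp(2*x) + exp(sqrt(2)*x)


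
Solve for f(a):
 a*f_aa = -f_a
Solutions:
 f(a) = C1 + C2*log(a)


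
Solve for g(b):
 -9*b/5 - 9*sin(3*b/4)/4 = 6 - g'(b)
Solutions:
 g(b) = C1 + 9*b^2/10 + 6*b - 3*cos(3*b/4)


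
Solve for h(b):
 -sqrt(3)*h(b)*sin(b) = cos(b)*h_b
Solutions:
 h(b) = C1*cos(b)^(sqrt(3))


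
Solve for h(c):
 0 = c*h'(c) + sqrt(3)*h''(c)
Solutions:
 h(c) = C1 + C2*erf(sqrt(2)*3^(3/4)*c/6)


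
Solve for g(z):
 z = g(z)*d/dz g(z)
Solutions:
 g(z) = -sqrt(C1 + z^2)
 g(z) = sqrt(C1 + z^2)


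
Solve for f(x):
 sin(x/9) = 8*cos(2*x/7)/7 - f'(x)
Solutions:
 f(x) = C1 + 4*sin(2*x/7) + 9*cos(x/9)


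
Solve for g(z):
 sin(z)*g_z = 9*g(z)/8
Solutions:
 g(z) = C1*(cos(z) - 1)^(9/16)/(cos(z) + 1)^(9/16)


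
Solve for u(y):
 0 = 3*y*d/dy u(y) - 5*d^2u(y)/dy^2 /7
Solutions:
 u(y) = C1 + C2*erfi(sqrt(210)*y/10)


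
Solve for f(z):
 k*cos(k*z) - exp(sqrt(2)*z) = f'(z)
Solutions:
 f(z) = C1 - sqrt(2)*exp(sqrt(2)*z)/2 + sin(k*z)


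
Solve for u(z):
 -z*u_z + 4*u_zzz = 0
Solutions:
 u(z) = C1 + Integral(C2*airyai(2^(1/3)*z/2) + C3*airybi(2^(1/3)*z/2), z)


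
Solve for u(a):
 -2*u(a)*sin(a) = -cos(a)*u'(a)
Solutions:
 u(a) = C1/cos(a)^2


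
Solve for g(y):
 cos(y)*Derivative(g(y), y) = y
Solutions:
 g(y) = C1 + Integral(y/cos(y), y)


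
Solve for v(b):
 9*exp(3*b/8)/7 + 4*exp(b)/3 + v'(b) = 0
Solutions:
 v(b) = C1 - 24*exp(3*b/8)/7 - 4*exp(b)/3


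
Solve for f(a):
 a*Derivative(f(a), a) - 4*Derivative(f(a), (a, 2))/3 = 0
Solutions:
 f(a) = C1 + C2*erfi(sqrt(6)*a/4)


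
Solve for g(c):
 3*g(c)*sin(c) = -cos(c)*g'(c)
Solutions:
 g(c) = C1*cos(c)^3


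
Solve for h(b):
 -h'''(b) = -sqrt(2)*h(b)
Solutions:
 h(b) = C3*exp(2^(1/6)*b) + (C1*sin(2^(1/6)*sqrt(3)*b/2) + C2*cos(2^(1/6)*sqrt(3)*b/2))*exp(-2^(1/6)*b/2)


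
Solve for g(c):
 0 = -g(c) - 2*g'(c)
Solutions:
 g(c) = C1*exp(-c/2)


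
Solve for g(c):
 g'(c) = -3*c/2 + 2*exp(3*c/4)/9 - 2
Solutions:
 g(c) = C1 - 3*c^2/4 - 2*c + 8*exp(3*c/4)/27


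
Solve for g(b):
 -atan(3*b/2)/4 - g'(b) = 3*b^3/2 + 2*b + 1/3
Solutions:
 g(b) = C1 - 3*b^4/8 - b^2 - b*atan(3*b/2)/4 - b/3 + log(9*b^2 + 4)/12


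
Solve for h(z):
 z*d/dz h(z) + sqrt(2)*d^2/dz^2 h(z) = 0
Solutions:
 h(z) = C1 + C2*erf(2^(1/4)*z/2)


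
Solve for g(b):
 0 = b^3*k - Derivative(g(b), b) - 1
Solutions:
 g(b) = C1 + b^4*k/4 - b


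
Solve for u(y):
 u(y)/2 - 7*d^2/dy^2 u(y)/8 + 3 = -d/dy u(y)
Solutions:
 u(y) = C1*exp(2*y*(2 - sqrt(11))/7) + C2*exp(2*y*(2 + sqrt(11))/7) - 6


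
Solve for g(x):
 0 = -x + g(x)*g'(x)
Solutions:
 g(x) = -sqrt(C1 + x^2)
 g(x) = sqrt(C1 + x^2)


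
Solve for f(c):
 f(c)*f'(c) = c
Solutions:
 f(c) = -sqrt(C1 + c^2)
 f(c) = sqrt(C1 + c^2)


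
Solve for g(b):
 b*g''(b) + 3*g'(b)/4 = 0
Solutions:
 g(b) = C1 + C2*b^(1/4)


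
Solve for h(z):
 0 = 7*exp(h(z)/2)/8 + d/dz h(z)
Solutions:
 h(z) = 2*log(1/(C1 + 7*z)) + 8*log(2)


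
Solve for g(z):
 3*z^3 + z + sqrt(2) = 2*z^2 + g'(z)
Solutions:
 g(z) = C1 + 3*z^4/4 - 2*z^3/3 + z^2/2 + sqrt(2)*z


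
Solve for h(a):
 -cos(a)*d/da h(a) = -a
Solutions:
 h(a) = C1 + Integral(a/cos(a), a)


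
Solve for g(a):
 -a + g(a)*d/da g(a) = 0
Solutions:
 g(a) = -sqrt(C1 + a^2)
 g(a) = sqrt(C1 + a^2)


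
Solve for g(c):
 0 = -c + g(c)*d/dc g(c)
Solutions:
 g(c) = -sqrt(C1 + c^2)
 g(c) = sqrt(C1 + c^2)


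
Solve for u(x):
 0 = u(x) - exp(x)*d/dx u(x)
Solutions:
 u(x) = C1*exp(-exp(-x))


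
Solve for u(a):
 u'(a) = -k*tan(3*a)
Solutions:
 u(a) = C1 + k*log(cos(3*a))/3


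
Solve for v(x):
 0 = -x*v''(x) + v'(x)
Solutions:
 v(x) = C1 + C2*x^2
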